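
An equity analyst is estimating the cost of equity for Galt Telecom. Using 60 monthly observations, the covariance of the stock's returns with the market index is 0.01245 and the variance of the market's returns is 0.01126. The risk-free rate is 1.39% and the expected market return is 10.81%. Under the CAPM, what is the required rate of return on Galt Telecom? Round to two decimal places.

11.81%

β = Cov(R_i, R_m) / Var(R_m) = 0.01245 / 0.01126 = 1.1057
MRP = 10.81% − 1.39% = 9.42%
E(R) = R_f + β × MRP = 1.39% + 1.1057 × 9.42% = 11.81%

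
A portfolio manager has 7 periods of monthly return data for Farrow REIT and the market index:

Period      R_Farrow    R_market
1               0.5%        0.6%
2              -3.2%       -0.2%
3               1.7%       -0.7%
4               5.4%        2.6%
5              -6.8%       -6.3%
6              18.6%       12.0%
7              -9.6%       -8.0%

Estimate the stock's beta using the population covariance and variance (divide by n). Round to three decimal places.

1.397

Mean R_i = (0.5 − 3.2 + 1.7 + 5.4 − 6.8 + 18.6 − 9.6) / 7 = 0.9429%
Mean R_m = (0.6 − 0.2 − 0.7 + 2.6 − 6.3 + 12.0 − 8.0) / 7 = 0.0000%
Σ(R_i − R̄_i)(R_m − R̄_m) = 356.6300  ⇒  Cov = 356.6300 / 7 = 50.9471
Σ(R_m − R̄_m)² = 255.3400  ⇒  Var(R_m) = 255.3400 / 7 = 36.4771
β = Cov / Var(R_m) = 50.9471 / 36.4771 = 1.3967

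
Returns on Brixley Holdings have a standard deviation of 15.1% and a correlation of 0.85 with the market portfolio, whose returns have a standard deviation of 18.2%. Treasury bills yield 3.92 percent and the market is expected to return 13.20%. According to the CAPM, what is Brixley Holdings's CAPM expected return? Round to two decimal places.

β = ρ × σ_i / σ_m = 0.85 × 15.1% / 18.2% = 0.7052
MRP = 13.20% − 3.92% = 9.28%
E(R) = 3.92% + 0.7052 × 9.28% = 10.46%

10.46%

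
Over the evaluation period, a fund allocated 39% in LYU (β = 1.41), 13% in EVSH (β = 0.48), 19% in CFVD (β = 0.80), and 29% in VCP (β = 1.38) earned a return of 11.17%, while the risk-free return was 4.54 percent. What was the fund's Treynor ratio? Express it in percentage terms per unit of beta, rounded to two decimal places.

β_P = 0.39×1.41 + 0.13×0.48 + 0.19×0.80 + 0.29×1.38 = 1.1645
Treynor = (R_P − R_f) / β_P = (11.17% − 4.54%) / 1.1645 = 6.63% / 1.1645 = 5.69%

5.69%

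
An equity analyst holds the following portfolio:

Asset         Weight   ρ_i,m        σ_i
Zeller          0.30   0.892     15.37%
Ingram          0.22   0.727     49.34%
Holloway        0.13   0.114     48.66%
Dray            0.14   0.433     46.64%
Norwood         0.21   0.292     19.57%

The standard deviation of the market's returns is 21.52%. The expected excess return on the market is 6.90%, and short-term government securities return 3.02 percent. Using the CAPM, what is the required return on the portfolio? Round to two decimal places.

β_Zeller = 0.892 × 15.37% / 21.52% = 0.6371
β_Ingram = 0.727 × 49.34% / 21.52% = 1.6668
β_Holloway = 0.114 × 48.66% / 21.52% = 0.2578
β_Dray = 0.433 × 46.64% / 21.52% = 0.9384
β_Norwood = 0.292 × 19.57% / 21.52% = 0.2655
β_P = Σ w_i β_i = 0.30×0.6371 + 0.22×1.6668 + 0.13×0.2578 + 0.14×0.9384 + 0.21×0.2655 = 0.7785
E(R_P) = R_f + β_P × MRP = 3.02% + 0.7785 × 6.90% = 8.39%

8.39%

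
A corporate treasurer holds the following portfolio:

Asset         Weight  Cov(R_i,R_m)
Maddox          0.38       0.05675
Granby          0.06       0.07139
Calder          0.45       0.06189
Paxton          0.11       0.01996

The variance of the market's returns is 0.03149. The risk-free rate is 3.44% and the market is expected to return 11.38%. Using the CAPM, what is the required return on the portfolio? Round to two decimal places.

17.53%

β_Maddox = 0.05675 / 0.03149 = 1.8022
β_Granby = 0.07139 / 0.03149 = 2.2671
β_Calder = 0.06189 / 0.03149 = 1.9654
β_Paxton = 0.01996 / 0.03149 = 0.6339
β_P = Σ w_i β_i = 0.38×1.8022 + 0.06×2.2671 + 0.45×1.9654 + 0.11×0.6339 = 1.7750
MRP = 11.38% − 3.44% = 7.94%
E(R_P) = R_f + β_P × MRP = 3.44% + 1.7750 × 7.94% = 17.53%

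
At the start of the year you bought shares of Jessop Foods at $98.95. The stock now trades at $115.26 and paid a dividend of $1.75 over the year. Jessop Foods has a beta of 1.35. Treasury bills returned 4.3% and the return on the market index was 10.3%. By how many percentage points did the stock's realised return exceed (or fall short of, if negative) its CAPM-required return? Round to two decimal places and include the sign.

+5.85%

Realised HPR = (P1 + D1 − P0) / P0 = (115.26 + 1.75 − 98.95) / 98.95 = 18.06 / 98.95 = 18.2516%
MRP = 10.3% − 4.3% = 6.00%
CAPM required = R_f + β·MRP = 4.3% + 1.35 × 6.0% = 12.4000%
α = realised − required = 18.2516% − 12.4000% = +5.85%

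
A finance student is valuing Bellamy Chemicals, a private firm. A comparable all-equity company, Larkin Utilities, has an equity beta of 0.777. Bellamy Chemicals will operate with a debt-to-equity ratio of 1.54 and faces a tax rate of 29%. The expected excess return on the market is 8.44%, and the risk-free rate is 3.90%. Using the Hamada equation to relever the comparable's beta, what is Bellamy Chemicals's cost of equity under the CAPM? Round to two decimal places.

β_L = β_U × [1 + (1 − t)(D/E)] = 0.777 × [1 + (1 − 0.29) × 1.54]
    = 0.777 × [1 + 0.71 × 1.54] = 0.777 × 2.0934 = 1.6266
E(R) = R_f + β_L × MRP = 3.90% + 1.6266 × 8.44% = 17.63%

17.63%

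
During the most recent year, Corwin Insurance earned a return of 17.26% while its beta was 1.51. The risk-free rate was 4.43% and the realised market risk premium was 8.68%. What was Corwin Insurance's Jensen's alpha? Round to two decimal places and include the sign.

-0.28%

CAPM benchmark = R_f + β(R_m − R_f) = 4.43% + 1.51 × 8.68% = 17.5368%
α = actual − benchmark = 17.26% − 17.5368% = -0.28%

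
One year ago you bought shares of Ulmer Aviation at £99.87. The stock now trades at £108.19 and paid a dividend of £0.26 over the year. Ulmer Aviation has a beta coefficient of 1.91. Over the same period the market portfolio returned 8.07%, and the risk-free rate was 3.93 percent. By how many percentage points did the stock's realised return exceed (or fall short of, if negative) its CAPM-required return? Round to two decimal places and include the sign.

Realised HPR = (P1 + D1 − P0) / P0 = (108.19 + 0.26 − 99.87) / 99.87 = 8.58 / 99.87 = 8.5912%
MRP = 8.07% − 3.93% = 4.14%
CAPM required = R_f + β·MRP = 3.93% + 1.91 × 4.14% = 11.8374%
α = realised − required = 8.5912% − 11.8374% = -3.25%

-3.25%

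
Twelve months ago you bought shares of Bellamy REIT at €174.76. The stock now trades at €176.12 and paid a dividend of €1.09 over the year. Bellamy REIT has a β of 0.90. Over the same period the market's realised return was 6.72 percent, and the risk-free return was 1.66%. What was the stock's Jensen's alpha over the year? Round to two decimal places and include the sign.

-4.81%

Realised HPR = (P1 + D1 − P0) / P0 = (176.12 + 1.09 − 174.76) / 174.76 = 2.45 / 174.76 = 1.4019%
MRP = 6.72% − 1.66% = 5.06%
CAPM required = R_f + β·MRP = 1.66% + 0.90 × 5.06% = 6.2140%
α = realised − required = 1.4019% − 6.2140% = -4.81%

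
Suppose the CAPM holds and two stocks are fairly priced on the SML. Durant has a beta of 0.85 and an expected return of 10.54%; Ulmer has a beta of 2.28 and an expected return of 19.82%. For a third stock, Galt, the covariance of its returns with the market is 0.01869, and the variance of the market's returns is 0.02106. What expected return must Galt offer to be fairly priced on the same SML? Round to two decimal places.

10.78%

MRP = (19.82% − 10.54%) / (2.28 − 0.85) = 6.4895%
R_f = 10.54% − 0.85 × 6.4895% = 5.0239%
β_Galt = Cov / Var(R_m) = 0.01869 / 0.02106 = 0.8875
E(R_Galt) = R_f + β × MRP = 5.0239% + 0.8875 × 6.4895% = 10.78%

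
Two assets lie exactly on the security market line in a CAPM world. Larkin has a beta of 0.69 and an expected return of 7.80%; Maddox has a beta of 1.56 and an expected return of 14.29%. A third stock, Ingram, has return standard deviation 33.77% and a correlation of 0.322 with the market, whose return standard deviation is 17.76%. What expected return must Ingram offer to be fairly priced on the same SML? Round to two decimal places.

7.22%

MRP = (14.29% − 7.80%) / (1.56 − 0.69) = 7.4598%
R_f = 7.80% − 0.69 × 7.4598% = 2.6527%
β_Ingram = ρ·σ_i/σ_m = 0.322 × 33.77 / 17.76 = 0.6123
E(R_Ingram) = R_f + β × MRP = 2.6527% + 0.6123 × 7.4598% = 7.22%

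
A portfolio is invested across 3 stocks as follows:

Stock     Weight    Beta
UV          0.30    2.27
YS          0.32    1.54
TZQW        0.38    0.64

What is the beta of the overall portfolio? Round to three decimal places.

1.417

β_P = Σ w_i β_i = 0.30×2.27 + 0.32×1.54 + 0.38×0.64 = 1.4170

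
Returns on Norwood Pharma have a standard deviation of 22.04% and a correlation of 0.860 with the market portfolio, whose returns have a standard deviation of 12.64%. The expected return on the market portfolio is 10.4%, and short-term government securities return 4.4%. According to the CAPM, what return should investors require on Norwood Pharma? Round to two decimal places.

13.40%

β = ρ × σ_i / σ_m = 0.860 × 22.04% / 12.64% = 1.4996
MRP = 10.4% − 4.4% = 6.00%
E(R) = 4.4% + 1.4996 × 6.0% = 13.40%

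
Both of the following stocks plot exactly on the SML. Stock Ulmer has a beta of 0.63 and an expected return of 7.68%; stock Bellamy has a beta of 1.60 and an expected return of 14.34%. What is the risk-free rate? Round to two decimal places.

3.35%

Both satisfy E(R) = R_f + β·MRP, so the slope of the SML is
MRP = (14.34% − 7.68%) / (1.60 − 0.63) = 6.66% / 0.97 = 6.8660%
R_f = E(R_Ulmer) − β_Ulmer·MRP = 7.68% − 0.63 × 6.8660% = 3.3544%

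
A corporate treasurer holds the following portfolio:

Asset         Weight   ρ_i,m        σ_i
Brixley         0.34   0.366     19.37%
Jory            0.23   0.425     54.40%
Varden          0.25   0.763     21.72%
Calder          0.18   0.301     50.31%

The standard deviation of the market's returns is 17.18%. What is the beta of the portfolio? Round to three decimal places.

β_Brixley = 0.366 × 19.37% / 17.18% = 0.4127
β_Jory = 0.425 × 54.40% / 17.18% = 1.3458
β_Varden = 0.763 × 21.72% / 17.18% = 0.9646
β_Calder = 0.301 × 50.31% / 17.18% = 0.8814
β_P = Σ w_i β_i = 0.34×0.4127 + 0.23×1.3458 + 0.25×0.9646 + 0.18×0.8814 = 0.8497

0.850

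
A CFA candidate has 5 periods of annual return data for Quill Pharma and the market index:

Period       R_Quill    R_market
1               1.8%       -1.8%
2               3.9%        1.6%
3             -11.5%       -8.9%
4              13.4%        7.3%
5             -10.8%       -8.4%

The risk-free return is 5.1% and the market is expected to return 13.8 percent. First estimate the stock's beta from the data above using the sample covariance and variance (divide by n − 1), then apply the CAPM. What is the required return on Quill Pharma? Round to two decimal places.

Mean R_i = (1.8 + 3.9 − 11.5 + 13.4 − 10.8) / 5 = -0.6400%
Mean R_m = (-1.8 + 1.6 − 8.9 + 7.3 − 8.4) / 5 = -2.0400%
Σ(R_i − R̄_i)(R_m − R̄_m) = 287.3620  ⇒  Cov = 287.3620 / 4 = 71.8405
Σ(R_m − R̄_m)² = 188.0520  ⇒  Var(R_m) = 188.0520 / 4 = 47.0130
β = Cov / Var(R_m) = 71.8405 / 47.0130 = 1.5281
MRP = 13.8% − 5.1% = 8.70%
E(R) = R_f + β × MRP = 5.1% + 1.5281 × 8.7% = 18.39%

18.39%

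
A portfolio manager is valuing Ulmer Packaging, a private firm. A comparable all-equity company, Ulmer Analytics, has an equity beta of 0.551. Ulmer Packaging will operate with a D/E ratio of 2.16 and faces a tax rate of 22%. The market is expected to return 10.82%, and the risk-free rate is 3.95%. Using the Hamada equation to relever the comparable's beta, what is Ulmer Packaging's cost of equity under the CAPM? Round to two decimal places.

β_L = β_U × [1 + (1 − t)(D/E)] = 0.551 × [1 + (1 − 0.22) × 2.16]
    = 0.551 × [1 + 0.78 × 2.16] = 0.551 × 2.6848 = 1.4793
MRP = 10.82% − 3.95% = 6.87%
E(R) = R_f + β_L × MRP = 3.95% + 1.4793 × 6.87% = 14.11%

14.11%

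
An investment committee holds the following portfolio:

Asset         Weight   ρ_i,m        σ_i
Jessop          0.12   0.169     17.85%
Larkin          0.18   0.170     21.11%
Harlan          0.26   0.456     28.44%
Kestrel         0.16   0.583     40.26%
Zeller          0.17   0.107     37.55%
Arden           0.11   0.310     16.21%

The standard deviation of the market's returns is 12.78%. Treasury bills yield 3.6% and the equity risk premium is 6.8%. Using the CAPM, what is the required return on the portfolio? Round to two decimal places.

β_Jessop = 0.169 × 17.85% / 12.78% = 0.2360
β_Larkin = 0.170 × 21.11% / 12.78% = 0.2808
β_Harlan = 0.456 × 28.44% / 12.78% = 1.0148
β_Kestrel = 0.583 × 40.26% / 12.78% = 1.8366
β_Zeller = 0.107 × 37.55% / 12.78% = 0.3144
β_Arden = 0.310 × 16.21% / 12.78% = 0.3932
β_P = Σ w_i β_i = 0.12×0.2360 + 0.18×0.2808 + 0.26×1.0148 + 0.16×1.8366 + 0.17×0.3144 + 0.11×0.3932 = 0.7333
E(R_P) = R_f + β_P × MRP = 3.6% + 0.7333 × 6.8% = 8.59%

8.59%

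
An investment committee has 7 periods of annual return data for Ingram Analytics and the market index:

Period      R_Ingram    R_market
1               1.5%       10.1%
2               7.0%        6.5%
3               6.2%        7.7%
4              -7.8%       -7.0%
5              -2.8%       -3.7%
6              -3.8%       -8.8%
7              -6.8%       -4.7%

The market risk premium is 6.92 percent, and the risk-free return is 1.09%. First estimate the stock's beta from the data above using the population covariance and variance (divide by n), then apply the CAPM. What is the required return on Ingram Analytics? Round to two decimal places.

Mean R_i = (1.5 + 7.0 + 6.2 − 7.8 − 2.8 − 3.8 − 6.8) / 7 = -0.9286%
Mean R_m = (10.1 + 6.5 + 7.7 − 7.0 − 3.7 − 8.8 − 4.7) / 7 = 0.0143%
Σ(R_i − R̄_i)(R_m − R̄_m) = 238.8429  ⇒  Cov = 238.8429 / 7 = 34.1204
Σ(R_m − R̄_m)² = 365.7686  ⇒  Var(R_m) = 365.7686 / 7 = 52.2527
β = Cov / Var(R_m) = 34.1204 / 52.2527 = 0.6530
E(R) = R_f + β × MRP = 1.09% + 0.6530 × 6.92% = 5.61%

5.61%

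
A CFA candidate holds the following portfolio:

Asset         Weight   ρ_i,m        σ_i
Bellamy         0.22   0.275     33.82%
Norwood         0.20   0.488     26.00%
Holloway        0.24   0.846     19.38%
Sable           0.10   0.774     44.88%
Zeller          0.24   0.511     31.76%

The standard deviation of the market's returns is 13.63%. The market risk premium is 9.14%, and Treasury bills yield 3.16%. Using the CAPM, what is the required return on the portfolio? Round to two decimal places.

β_Bellamy = 0.275 × 33.82% / 13.63% = 0.6824
β_Norwood = 0.488 × 26.00% / 13.63% = 0.9309
β_Holloway = 0.846 × 19.38% / 13.63% = 1.2029
β_Sable = 0.774 × 44.88% / 13.63% = 2.5486
β_Zeller = 0.511 × 31.76% / 13.63% = 1.1907
β_P = Σ w_i β_i = 0.22×0.6824 + 0.20×0.9309 + 0.24×1.2029 + 0.10×2.5486 + 0.24×1.1907 = 1.1656
E(R_P) = R_f + β_P × MRP = 3.16% + 1.1656 × 9.14% = 13.81%

13.81%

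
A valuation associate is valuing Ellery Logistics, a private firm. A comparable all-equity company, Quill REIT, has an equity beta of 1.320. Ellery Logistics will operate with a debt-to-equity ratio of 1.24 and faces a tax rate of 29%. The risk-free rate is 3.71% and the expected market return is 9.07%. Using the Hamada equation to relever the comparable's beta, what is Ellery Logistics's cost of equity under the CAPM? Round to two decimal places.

β_L = β_U × [1 + (1 − t)(D/E)] = 1.320 × [1 + (1 − 0.29) × 1.24]
    = 1.320 × [1 + 0.71 × 1.24] = 1.320 × 1.8804 = 2.4821
MRP = 9.07% − 3.71% = 5.36%
E(R) = R_f + β_L × MRP = 3.71% + 2.4821 × 5.36% = 17.01%

17.01%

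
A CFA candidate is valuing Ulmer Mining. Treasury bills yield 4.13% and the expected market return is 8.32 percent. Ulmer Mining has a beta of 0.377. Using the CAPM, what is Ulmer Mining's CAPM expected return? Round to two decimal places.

Market risk premium = E(R_m) − R_f = 8.32% − 4.13% = 4.19%
E(R) = R_f + β × MRP = 4.13% + 0.377 × 4.19% = 5.71%

5.71%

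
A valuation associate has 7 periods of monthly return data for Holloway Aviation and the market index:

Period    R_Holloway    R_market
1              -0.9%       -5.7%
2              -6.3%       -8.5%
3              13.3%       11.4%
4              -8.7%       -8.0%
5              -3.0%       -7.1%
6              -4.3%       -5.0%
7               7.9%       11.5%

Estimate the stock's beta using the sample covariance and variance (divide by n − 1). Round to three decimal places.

0.841

Mean R_i = (-0.9 − 6.3 + 13.3 − 8.7 − 3.0 − 4.3 + 7.9) / 7 = -0.2857%
Mean R_m = (-5.7 − 8.5 + 11.4 − 8.0 − 7.1 − 5.0 + 11.5) / 7 = -1.6286%
Σ(R_i − R̄_i)(R_m − R̄_m) = 410.2929  ⇒  Cov = 410.2929 / 6 = 68.3822
Σ(R_m − R̄_m)² = 487.7943  ⇒  Var(R_m) = 487.7943 / 6 = 81.2991
β = Cov / Var(R_m) = 68.3822 / 81.2991 = 0.8411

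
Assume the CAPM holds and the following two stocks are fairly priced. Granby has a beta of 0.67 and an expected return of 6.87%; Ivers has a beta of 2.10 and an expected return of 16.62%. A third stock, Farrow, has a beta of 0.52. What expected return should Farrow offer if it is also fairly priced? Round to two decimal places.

MRP (SML slope) = (16.62% − 6.87%) / (2.10 − 0.67) = 9.75% / 1.43 = 6.8182%
R_f (intercept) = 6.87% − 0.67 × 6.8182% = 2.3018%
E(R_Farrow) = R_f + β × MRP = 2.3018% + 0.52 × 6.8182% = 5.85%

5.85%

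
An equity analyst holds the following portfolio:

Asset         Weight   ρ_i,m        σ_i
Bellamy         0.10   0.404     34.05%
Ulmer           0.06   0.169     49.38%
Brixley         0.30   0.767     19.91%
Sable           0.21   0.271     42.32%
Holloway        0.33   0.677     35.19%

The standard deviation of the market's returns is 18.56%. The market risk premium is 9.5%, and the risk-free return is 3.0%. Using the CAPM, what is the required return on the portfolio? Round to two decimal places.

11.56%

β_Bellamy = 0.404 × 34.05% / 18.56% = 0.7412
β_Ulmer = 0.169 × 49.38% / 18.56% = 0.4496
β_Brixley = 0.767 × 19.91% / 18.56% = 0.8228
β_Sable = 0.271 × 42.32% / 18.56% = 0.6179
β_Holloway = 0.677 × 35.19% / 18.56% = 1.2836
β_P = Σ w_i β_i = 0.10×0.7412 + 0.06×0.4496 + 0.30×0.8228 + 0.21×0.6179 + 0.33×1.2836 = 0.9013
E(R_P) = R_f + β_P × MRP = 3.0% + 0.9013 × 9.5% = 11.56%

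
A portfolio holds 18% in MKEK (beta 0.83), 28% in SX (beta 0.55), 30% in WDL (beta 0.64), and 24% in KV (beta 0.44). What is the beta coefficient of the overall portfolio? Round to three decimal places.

0.601

β_P = Σ w_i β_i = 0.18×0.83 + 0.28×0.55 + 0.30×0.64 + 0.24×0.44 = 0.6010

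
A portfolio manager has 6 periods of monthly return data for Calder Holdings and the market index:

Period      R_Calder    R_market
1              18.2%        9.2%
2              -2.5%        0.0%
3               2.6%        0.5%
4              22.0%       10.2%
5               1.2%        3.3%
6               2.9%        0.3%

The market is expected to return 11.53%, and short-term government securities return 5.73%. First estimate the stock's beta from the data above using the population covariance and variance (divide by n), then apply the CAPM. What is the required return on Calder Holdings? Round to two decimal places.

Mean R_i = (18.2 − 2.5 + 2.6 + 22.0 + 1.2 + 2.9) / 6 = 7.4000%
Mean R_m = (9.2 + 0.0 + 0.5 + 10.2 + 3.3 + 0.3) / 6 = 3.9167%
Σ(R_i − R̄_i)(R_m − R̄_m) = 224.0700  ⇒  Cov = 224.0700 / 6 = 37.3450
Σ(R_m − R̄_m)² = 107.8683  ⇒  Var(R_m) = 107.8683 / 6 = 17.9781
β = Cov / Var(R_m) = 37.3450 / 17.9781 = 2.0772
MRP = 11.53% − 5.73% = 5.80%
E(R) = R_f + β × MRP = 5.73% + 2.0772 × 5.80% = 17.78%

17.78%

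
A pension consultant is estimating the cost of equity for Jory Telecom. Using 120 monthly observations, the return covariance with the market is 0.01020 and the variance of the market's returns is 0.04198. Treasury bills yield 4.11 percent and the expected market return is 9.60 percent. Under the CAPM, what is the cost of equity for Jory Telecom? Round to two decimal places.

5.44%

β = Cov(R_i, R_m) / Var(R_m) = 0.01020 / 0.04198 = 0.2430
MRP = 9.60% − 4.11% = 5.49%
E(R) = R_f + β × MRP = 4.11% + 0.2430 × 5.49% = 5.44%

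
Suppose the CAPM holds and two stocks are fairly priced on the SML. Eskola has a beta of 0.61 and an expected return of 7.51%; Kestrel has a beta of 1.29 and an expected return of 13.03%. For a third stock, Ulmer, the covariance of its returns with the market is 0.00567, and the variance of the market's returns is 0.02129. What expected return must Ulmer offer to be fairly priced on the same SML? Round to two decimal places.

MRP = (13.03% − 7.51%) / (1.29 − 0.61) = 8.1176%
R_f = 7.51% − 0.61 × 8.1176% = 2.5583%
β_Ulmer = Cov / Var(R_m) = 0.00567 / 0.02129 = 0.2663
E(R_Ulmer) = R_f + β × MRP = 2.5583% + 0.2663 × 8.1176% = 4.72%

4.72%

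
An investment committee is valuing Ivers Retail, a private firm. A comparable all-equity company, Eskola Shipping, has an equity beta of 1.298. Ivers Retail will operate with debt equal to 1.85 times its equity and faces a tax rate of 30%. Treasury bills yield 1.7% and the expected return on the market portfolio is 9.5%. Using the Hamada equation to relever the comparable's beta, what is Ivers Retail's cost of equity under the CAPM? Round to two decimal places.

β_L = β_U × [1 + (1 − t)(D/E)] = 1.298 × [1 + (1 − 0.30) × 1.85]
    = 1.298 × [1 + 0.70 × 1.85] = 1.298 × 2.2950 = 2.9789
MRP = 9.5% − 1.7% = 7.80%
E(R) = R_f + β_L × MRP = 1.7% + 2.9789 × 7.8% = 24.94%

24.94%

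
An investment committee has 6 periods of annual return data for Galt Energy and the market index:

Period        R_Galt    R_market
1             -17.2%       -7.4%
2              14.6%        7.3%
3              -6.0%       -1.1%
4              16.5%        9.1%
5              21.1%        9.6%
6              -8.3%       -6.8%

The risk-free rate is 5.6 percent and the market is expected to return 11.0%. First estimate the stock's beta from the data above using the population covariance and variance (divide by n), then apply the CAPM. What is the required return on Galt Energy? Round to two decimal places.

Mean R_i = (-17.2 + 14.6 − 6.0 + 16.5 + 21.1 − 8.3) / 6 = 3.4500%
Mean R_m = (-7.4 + 7.3 − 1.1 + 9.1 + 9.6 − 6.8) / 6 = 1.7833%
Σ(R_i − R̄_i)(R_m − R̄_m) = 612.6950  ⇒  Cov = 612.6950 / 6 = 102.1158
Σ(R_m − R̄_m)² = 311.3883  ⇒  Var(R_m) = 311.3883 / 6 = 51.8981
β = Cov / Var(R_m) = 102.1158 / 51.8981 = 1.9676
MRP = 11.0% − 5.6% = 5.40%
E(R) = R_f + β × MRP = 5.6% + 1.9676 × 5.4% = 16.23%

16.23%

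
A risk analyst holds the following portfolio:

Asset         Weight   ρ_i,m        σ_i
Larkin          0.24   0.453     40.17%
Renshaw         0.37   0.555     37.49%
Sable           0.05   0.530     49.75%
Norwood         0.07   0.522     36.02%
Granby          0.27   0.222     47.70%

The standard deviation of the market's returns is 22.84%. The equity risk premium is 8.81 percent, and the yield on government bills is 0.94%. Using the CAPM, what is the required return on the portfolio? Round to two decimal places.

7.71%

β_Larkin = 0.453 × 40.17% / 22.84% = 0.7967
β_Renshaw = 0.555 × 37.49% / 22.84% = 0.9110
β_Sable = 0.530 × 49.75% / 22.84% = 1.1544
β_Norwood = 0.522 × 36.02% / 22.84% = 0.8232
β_Granby = 0.222 × 47.70% / 22.84% = 0.4636
β_P = Σ w_i β_i = 0.24×0.7967 + 0.37×0.9110 + 0.05×1.1544 + 0.07×0.8232 + 0.27×0.4636 = 0.7688
E(R_P) = R_f + β_P × MRP = 0.94% + 0.7688 × 8.81% = 7.71%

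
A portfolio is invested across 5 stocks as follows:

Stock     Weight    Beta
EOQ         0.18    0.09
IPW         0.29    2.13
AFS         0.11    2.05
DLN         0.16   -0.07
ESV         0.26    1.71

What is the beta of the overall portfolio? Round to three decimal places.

1.293

β_P = Σ w_i β_i = 0.18×0.09 + 0.29×2.13 + 0.11×2.05 + 0.16×-0.07 + 0.26×1.71 = 1.2928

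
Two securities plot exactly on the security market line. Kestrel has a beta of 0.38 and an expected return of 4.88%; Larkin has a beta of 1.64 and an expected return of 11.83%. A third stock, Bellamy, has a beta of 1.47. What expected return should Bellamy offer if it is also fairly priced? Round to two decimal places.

10.89%

MRP (SML slope) = (11.83% − 4.88%) / (1.64 − 0.38) = 6.95% / 1.26 = 5.5159%
R_f (intercept) = 4.88% − 0.38 × 5.5159% = 2.7840%
E(R_Bellamy) = R_f + β × MRP = 2.7840% + 1.47 × 5.5159% = 10.89%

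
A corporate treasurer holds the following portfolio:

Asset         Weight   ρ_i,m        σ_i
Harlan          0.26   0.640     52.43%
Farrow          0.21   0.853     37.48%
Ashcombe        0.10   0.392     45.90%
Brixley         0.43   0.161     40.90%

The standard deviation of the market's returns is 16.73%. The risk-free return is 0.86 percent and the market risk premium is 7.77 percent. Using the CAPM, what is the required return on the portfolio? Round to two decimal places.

β_Harlan = 0.640 × 52.43% / 16.73% = 2.0057
β_Farrow = 0.853 × 37.48% / 16.73% = 1.9110
β_Ashcombe = 0.392 × 45.90% / 16.73% = 1.0755
β_Brixley = 0.161 × 40.90% / 16.73% = 0.3936
β_P = Σ w_i β_i = 0.26×2.0057 + 0.21×1.9110 + 0.10×1.0755 + 0.43×0.3936 = 1.1996
E(R_P) = R_f + β_P × MRP = 0.86% + 1.1996 × 7.77% = 10.18%

10.18%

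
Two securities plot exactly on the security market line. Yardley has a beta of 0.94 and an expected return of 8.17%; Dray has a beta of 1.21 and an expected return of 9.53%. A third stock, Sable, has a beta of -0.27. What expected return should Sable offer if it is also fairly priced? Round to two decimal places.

2.08%

MRP (SML slope) = (9.53% − 8.17%) / (1.21 − 0.94) = 1.36% / 0.27 = 5.0370%
R_f (intercept) = 8.17% − 0.94 × 5.0370% = 3.4352%
E(R_Sable) = R_f + β × MRP = 3.4352% + -0.27 × 5.0370% = 2.08%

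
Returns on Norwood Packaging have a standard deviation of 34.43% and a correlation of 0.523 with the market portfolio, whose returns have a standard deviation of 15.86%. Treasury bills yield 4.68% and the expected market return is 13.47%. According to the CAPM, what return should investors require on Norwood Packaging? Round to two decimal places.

14.66%

β = ρ × σ_i / σ_m = 0.523 × 34.43% / 15.86% = 1.1354
MRP = 13.47% − 4.68% = 8.79%
E(R) = 4.68% + 1.1354 × 8.79% = 14.66%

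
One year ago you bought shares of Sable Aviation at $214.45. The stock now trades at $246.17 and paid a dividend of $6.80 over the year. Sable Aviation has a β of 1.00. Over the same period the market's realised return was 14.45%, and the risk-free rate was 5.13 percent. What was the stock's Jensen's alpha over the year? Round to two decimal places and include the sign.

Realised HPR = (P1 + D1 − P0) / P0 = (246.17 + 6.80 − 214.45) / 214.45 = 38.52 / 214.45 = 17.9622%
MRP = 14.45% − 5.13% = 9.32%
CAPM required = R_f + β·MRP = 5.13% + 1.00 × 9.32% = 14.4500%
α = realised − required = 17.9622% − 14.4500% = +3.51%

+3.51%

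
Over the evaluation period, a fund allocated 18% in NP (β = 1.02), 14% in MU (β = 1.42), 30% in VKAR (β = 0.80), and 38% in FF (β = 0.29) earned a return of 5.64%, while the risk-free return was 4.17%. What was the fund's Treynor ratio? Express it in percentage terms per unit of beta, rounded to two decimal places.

2.01%

β_P = 0.18×1.02 + 0.14×1.42 + 0.30×0.80 + 0.38×0.29 = 0.7326
Treynor = (R_P − R_f) / β_P = (5.64% − 4.17%) / 0.7326 = 1.47% / 0.7326 = 2.01%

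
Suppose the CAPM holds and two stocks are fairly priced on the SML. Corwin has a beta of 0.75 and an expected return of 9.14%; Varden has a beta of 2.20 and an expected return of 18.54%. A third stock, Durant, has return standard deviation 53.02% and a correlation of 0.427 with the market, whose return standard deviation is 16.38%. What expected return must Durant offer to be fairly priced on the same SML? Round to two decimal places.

13.24%

MRP = (18.54% − 9.14%) / (2.20 − 0.75) = 6.4828%
R_f = 9.14% − 0.75 × 6.4828% = 4.2779%
β_Durant = ρ·σ_i/σ_m = 0.427 × 53.02 / 16.38 = 1.3821
E(R_Durant) = R_f + β × MRP = 4.2779% + 1.3821 × 6.4828% = 13.24%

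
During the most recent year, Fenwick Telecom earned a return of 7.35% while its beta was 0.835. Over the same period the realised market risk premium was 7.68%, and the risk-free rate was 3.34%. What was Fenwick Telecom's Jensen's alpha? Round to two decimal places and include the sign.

-2.40%

CAPM benchmark = R_f + β(R_m − R_f) = 3.34% + 0.835 × 7.68% = 9.75280%
α = actual − benchmark = 7.35% − 9.75280% = -2.40%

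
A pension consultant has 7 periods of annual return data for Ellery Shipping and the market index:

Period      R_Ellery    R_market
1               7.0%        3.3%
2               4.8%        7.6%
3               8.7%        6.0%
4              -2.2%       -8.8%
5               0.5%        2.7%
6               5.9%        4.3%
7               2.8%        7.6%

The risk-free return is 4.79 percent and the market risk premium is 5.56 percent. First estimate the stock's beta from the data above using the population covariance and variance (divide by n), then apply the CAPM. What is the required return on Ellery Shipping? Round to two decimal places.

Mean R_i = (7.0 + 4.8 + 8.7 − 2.2 + 0.5 + 5.9 + 2.8) / 7 = 3.9286%
Mean R_m = (3.3 + 7.6 + 6.0 − 8.8 + 2.7 + 4.3 + 7.6) / 7 = 3.2429%
Σ(R_i − R̄_i)(R_m − R̄_m) = 89.9614  ⇒  Cov = 89.9614 / 7 = 12.8516
Σ(R_m − R̄_m)² = 192.0171  ⇒  Var(R_m) = 192.0171 / 7 = 27.4310
β = Cov / Var(R_m) = 12.8516 / 27.4310 = 0.4685
E(R) = R_f + β × MRP = 4.79% + 0.4685 × 5.56% = 7.39%

7.39%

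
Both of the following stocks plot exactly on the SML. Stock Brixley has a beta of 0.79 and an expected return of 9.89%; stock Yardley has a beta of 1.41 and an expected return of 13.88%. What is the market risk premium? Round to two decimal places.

6.44%

Both satisfy E(R) = R_f + β·MRP, so the slope of the SML is
MRP = (13.88% − 9.89%) / (1.41 − 0.79) = 3.99% / 0.62 = 6.4355%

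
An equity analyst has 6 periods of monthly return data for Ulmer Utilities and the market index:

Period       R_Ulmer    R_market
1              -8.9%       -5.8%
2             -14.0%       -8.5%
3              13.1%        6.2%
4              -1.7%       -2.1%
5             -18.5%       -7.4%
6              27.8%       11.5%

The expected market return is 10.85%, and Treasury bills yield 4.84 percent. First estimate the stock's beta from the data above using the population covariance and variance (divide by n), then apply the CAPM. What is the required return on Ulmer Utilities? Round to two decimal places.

17.78%

Mean R_i = (-8.9 − 14.0 + 13.1 − 1.7 − 18.5 + 27.8) / 6 = -0.3667%
Mean R_m = (-5.8 − 8.5 + 6.2 − 2.1 − 7.4 + 11.5) / 6 = -1.0167%
Σ(R_i − R̄_i)(R_m − R̄_m) = 709.7733  ⇒  Cov = 709.7733 / 6 = 118.2956
Σ(R_m − R̄_m)² = 329.5483  ⇒  Var(R_m) = 329.5483 / 6 = 54.9247
β = Cov / Var(R_m) = 118.2956 / 54.9247 = 2.1538
MRP = 10.85% − 4.84% = 6.01%
E(R) = R_f + β × MRP = 4.84% + 2.1538 × 6.01% = 17.78%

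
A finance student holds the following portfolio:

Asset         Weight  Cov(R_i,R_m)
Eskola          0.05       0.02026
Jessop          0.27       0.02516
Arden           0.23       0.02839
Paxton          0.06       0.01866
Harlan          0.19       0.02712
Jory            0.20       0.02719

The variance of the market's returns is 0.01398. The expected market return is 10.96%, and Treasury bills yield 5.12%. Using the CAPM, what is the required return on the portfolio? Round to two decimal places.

16.00%

β_Eskola = 0.02026 / 0.01398 = 1.4492
β_Jessop = 0.02516 / 0.01398 = 1.7997
β_Arden = 0.02839 / 0.01398 = 2.0308
β_Paxton = 0.01866 / 0.01398 = 1.3348
β_Harlan = 0.02712 / 0.01398 = 1.9399
β_Jory = 0.02719 / 0.01398 = 1.9449
β_P = Σ w_i β_i = 0.05×1.4492 + 0.27×1.7997 + 0.23×2.0308 + 0.06×1.3348 + 0.19×1.9399 + 0.20×1.9449 = 1.8631
MRP = 10.96% − 5.12% = 5.84%
E(R_P) = R_f + β_P × MRP = 5.12% + 1.8631 × 5.84% = 16.00%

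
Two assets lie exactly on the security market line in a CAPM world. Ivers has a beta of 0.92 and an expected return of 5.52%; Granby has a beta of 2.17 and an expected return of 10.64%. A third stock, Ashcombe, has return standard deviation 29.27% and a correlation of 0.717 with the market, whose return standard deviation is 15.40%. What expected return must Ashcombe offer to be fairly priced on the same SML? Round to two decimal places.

MRP = (10.64% − 5.52%) / (2.17 − 0.92) = 4.0960%
R_f = 5.52% − 0.92 × 4.0960% = 1.7517%
β_Ashcombe = ρ·σ_i/σ_m = 0.717 × 29.27 / 15.40 = 1.3628
E(R_Ashcombe) = R_f + β × MRP = 1.7517% + 1.3628 × 4.0960% = 7.33%

7.33%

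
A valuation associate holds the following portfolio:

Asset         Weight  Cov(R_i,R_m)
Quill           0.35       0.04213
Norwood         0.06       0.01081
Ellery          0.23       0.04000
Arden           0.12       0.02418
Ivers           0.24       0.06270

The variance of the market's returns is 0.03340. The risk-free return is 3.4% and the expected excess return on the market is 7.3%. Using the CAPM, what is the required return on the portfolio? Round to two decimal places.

12.70%

β_Quill = 0.04213 / 0.03340 = 1.2614
β_Norwood = 0.01081 / 0.03340 = 0.3237
β_Ellery = 0.04000 / 0.03340 = 1.1976
β_Arden = 0.02418 / 0.03340 = 0.7240
β_Ivers = 0.06270 / 0.03340 = 1.8772
β_P = Σ w_i β_i = 0.35×1.2614 + 0.06×0.3237 + 0.23×1.1976 + 0.12×0.7240 + 0.24×1.8772 = 1.2738
E(R_P) = R_f + β_P × MRP = 3.4% + 1.2738 × 7.3% = 12.70%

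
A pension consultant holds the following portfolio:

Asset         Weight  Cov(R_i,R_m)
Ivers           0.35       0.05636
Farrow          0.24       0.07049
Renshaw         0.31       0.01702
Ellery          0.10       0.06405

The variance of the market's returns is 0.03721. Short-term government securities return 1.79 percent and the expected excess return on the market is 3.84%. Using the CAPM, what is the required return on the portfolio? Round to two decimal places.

6.78%

β_Ivers = 0.05636 / 0.03721 = 1.5146
β_Farrow = 0.07049 / 0.03721 = 1.8944
β_Renshaw = 0.01702 / 0.03721 = 0.4574
β_Ellery = 0.06405 / 0.03721 = 1.7213
β_P = Σ w_i β_i = 0.35×1.5146 + 0.24×1.8944 + 0.31×0.4574 + 0.10×1.7213 = 1.2987
E(R_P) = R_f + β_P × MRP = 1.79% + 1.2987 × 3.84% = 6.78%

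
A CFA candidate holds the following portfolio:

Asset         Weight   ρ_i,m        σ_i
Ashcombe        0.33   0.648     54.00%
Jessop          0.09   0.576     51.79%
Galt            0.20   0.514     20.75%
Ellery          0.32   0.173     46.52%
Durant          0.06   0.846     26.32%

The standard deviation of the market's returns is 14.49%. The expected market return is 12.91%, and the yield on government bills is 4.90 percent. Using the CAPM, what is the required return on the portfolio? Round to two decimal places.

β_Ashcombe = 0.648 × 54.00% / 14.49% = 2.4149
β_Jessop = 0.576 × 51.79% / 14.49% = 2.0587
β_Galt = 0.514 × 20.75% / 14.49% = 0.7361
β_Ellery = 0.173 × 46.52% / 14.49% = 0.5554
β_Durant = 0.846 × 26.32% / 14.49% = 1.5367
β_P = Σ w_i β_i = 0.33×2.4149 + 0.09×2.0587 + 0.20×0.7361 + 0.32×0.5554 + 0.06×1.5367 = 1.3994
MRP = 12.91% − 4.90% = 8.01%
E(R_P) = R_f + β_P × MRP = 4.90% + 1.3994 × 8.01% = 16.11%

16.11%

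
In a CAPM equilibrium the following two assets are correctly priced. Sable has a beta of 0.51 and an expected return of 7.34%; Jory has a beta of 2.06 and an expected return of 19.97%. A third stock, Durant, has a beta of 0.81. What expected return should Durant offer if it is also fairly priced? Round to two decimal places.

MRP (SML slope) = (19.97% − 7.34%) / (2.06 − 0.51) = 12.63% / 1.55 = 8.1484%
R_f (intercept) = 7.34% − 0.51 × 8.1484% = 3.1843%
E(R_Durant) = R_f + β × MRP = 3.1843% + 0.81 × 8.1484% = 9.78%

9.78%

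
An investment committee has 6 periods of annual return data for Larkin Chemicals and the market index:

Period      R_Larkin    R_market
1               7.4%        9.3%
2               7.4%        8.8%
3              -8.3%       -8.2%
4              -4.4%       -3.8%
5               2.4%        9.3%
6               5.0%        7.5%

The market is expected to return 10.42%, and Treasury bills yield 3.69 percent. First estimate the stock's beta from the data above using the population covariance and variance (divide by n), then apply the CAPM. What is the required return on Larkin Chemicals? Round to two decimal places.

9.11%

Mean R_i = (7.4 + 7.4 − 8.3 − 4.4 + 2.4 + 5.0) / 6 = 1.5833%
Mean R_m = (9.3 + 8.8 − 8.2 − 3.8 + 9.3 + 7.5) / 6 = 3.8167%
Σ(R_i − R̄_i)(R_m − R̄_m) = 242.2817  ⇒  Cov = 242.2817 / 6 = 40.3803
Σ(R_m − R̄_m)² = 300.9483  ⇒  Var(R_m) = 300.9483 / 6 = 50.1581
β = Cov / Var(R_m) = 40.3803 / 50.1581 = 0.8051
MRP = 10.42% − 3.69% = 6.73%
E(R) = R_f + β × MRP = 3.69% + 0.8051 × 6.73% = 9.11%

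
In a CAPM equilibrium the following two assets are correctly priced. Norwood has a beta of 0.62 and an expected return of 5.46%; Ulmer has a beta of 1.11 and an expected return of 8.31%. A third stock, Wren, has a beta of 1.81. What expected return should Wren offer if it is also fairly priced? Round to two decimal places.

12.38%

MRP (SML slope) = (8.31% − 5.46%) / (1.11 − 0.62) = 2.85% / 0.49 = 5.8163%
R_f (intercept) = 5.46% − 0.62 × 5.8163% = 1.8539%
E(R_Wren) = R_f + β × MRP = 1.8539% + 1.81 × 5.8163% = 12.38%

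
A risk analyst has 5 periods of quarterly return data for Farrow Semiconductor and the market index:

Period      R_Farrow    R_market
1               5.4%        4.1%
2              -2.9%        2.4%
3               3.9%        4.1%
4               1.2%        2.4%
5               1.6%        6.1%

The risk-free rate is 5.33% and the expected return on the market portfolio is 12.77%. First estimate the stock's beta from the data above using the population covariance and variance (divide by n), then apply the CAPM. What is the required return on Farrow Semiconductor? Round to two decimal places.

Mean R_i = (5.4 − 2.9 + 3.9 + 1.2 + 1.6) / 5 = 1.8400%
Mean R_m = (4.1 + 2.4 + 4.1 + 2.4 + 6.1) / 5 = 3.8200%
Σ(R_i − R̄_i)(R_m − R̄_m) = 8.6660  ⇒  Cov = 8.6660 / 5 = 1.7332
Σ(R_m − R̄_m)² = 9.3880  ⇒  Var(R_m) = 9.3880 / 5 = 1.8776
β = Cov / Var(R_m) = 1.7332 / 1.8776 = 0.9231
MRP = 12.77% − 5.33% = 7.44%
E(R) = R_f + β × MRP = 5.33% + 0.9231 × 7.44% = 12.20%

12.20%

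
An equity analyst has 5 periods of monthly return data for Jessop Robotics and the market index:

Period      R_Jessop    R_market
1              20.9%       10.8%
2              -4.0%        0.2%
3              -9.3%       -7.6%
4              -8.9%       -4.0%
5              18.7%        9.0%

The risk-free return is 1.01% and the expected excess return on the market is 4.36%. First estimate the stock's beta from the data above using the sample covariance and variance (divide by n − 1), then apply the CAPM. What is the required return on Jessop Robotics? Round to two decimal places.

8.98%

Mean R_i = (20.9 − 4.0 − 9.3 − 8.9 + 18.7) / 5 = 3.4800%
Mean R_m = (10.8 + 0.2 − 7.6 − 4.0 + 9.0) / 5 = 1.6800%
Σ(R_i − R̄_i)(R_m − R̄_m) = 470.2680  ⇒  Cov = 470.2680 / 4 = 117.5670
Σ(R_m − R̄_m)² = 257.3280  ⇒  Var(R_m) = 257.3280 / 4 = 64.3320
β = Cov / Var(R_m) = 117.5670 / 64.3320 = 1.8275
E(R) = R_f + β × MRP = 1.01% + 1.8275 × 4.36% = 8.98%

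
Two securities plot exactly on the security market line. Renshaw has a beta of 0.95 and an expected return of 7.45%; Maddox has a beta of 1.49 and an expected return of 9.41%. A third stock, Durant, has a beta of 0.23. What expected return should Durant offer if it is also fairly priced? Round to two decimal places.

MRP (SML slope) = (9.41% − 7.45%) / (1.49 − 0.95) = 1.96% / 0.54 = 3.6296%
R_f (intercept) = 7.45% − 0.95 × 3.6296% = 4.0019%
E(R_Durant) = R_f + β × MRP = 4.0019% + 0.23 × 3.6296% = 4.84%

4.84%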